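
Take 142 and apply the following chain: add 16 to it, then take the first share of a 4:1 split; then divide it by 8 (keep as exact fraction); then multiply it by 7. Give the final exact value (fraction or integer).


Start with 142.
Step 1: Add 16: 142+16=158; split 4:1 first = 158*4/5 = 632/5
Step 2: Divide by 8: 632/5 / 8 = 79/5
Step 3: Multiply by 7: 79/5 * 7 = 553/5
Final result = 553/5

553/5


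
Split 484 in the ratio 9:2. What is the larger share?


Total parts = 9 + 2 = 11
Value per part = 484 / 11 = 44
First share = 9 * 44 = 396
Second share = 2 * 44 = 88
Larger share = 396

396


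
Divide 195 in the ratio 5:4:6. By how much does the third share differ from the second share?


Total parts = 5 + 4 + 6 = 15
Value per part = 195 / 15 = 13
Shares: 5*13=65, 4*13=52, 6*13=78
Third share = 78, second share = 52
Difference = |78 - 52| = 26

26


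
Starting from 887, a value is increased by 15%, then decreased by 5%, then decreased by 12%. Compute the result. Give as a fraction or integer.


Start: 887
Step 1: increase by 15% => multiply by 115/100
  887 * 115/100 = 20401/20
Step 2: decrease by 5% => multiply by 95/100
  20401/20 * 95/100 = 387619/400
Step 3: decrease by 12% => multiply by 88/100
  387619/400 * 88/100 = 4263809/5000
Final value = 4263809/5000

4263809/5000


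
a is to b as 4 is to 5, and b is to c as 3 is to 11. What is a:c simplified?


Given a:b = 4:5 and b:c = 3:11
Make b consistent. Multiply first ratio by 3: a:b = 12:15
Multiply second ratio by 5: b:c = 15:55
Now b = 15 in both, so a:b:c = 12:15:55
Therefore a:c = 12:55
Simplify by GCD: a:c = 12:55

12:55


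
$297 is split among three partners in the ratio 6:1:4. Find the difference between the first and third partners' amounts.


Total parts = 6 + 1 + 4 = 11
Value per part = 297 / 11 = 27
Shares: 6*27=162, 1*27=27, 4*27=108
First share = 162, third share = 108
Difference = |162 - 108| = 54

54


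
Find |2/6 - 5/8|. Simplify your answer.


Simplify: 2/6 = 1/3 and 5/8 = 5/8
Find common denominator: LCD = 24
Convert: 8/24 and 15/24
Difference = |8 - 15|/24 = 7/24
Simplified = 7/24

7/24


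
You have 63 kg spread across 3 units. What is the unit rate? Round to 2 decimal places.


Total kg = 63
Number of units = 3
Unit rate = 63 / 3
= 21 kg per unit

21


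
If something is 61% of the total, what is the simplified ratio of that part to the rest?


Part = 61%, Remainder = 39%
Ratio = 61:39
GCD(61, 39) = 1
Simplify: 61:39 = 61:39

61:39


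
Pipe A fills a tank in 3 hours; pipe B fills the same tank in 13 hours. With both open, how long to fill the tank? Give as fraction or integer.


Rate of A = 1/3 job per hour
Rate of B = 1/13 job per hour
Combined rate = 1/3 + 1/13
Find common denominator: (13 + 3)/(3*13) = 16/39
Combined rate = 16/39 job per hour
Time together = 1 / (16/39) = 39/16 hours

39/16


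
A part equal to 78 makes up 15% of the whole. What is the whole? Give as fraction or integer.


Given: 78 is 15% of the whole
Set up: 78 = 15/100 * whole
whole = 78 * 100 / 15
whole = 7800 / 15
whole = 520

520


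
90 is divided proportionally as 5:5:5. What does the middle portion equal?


Ratio = 5:5:5
Total parts = 5 + 5 + 5 = 15
Value per part = 90 / 15 = 6
First share = 5 * 6 = 30
Middle share = 5 * 6 = 30
Third share = 5 * 6 = 30

30


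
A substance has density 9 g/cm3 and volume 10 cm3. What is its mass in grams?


Using mass = density * volume
Density = 9 g/cm3
Volume = 10 cm3
Mass = 9 * 10
= 90 g

90


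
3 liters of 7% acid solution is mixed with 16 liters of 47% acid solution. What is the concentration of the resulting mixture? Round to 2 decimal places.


Solute in mixture 1 = 7% of 3 L = 3*7/100 = 21/100 L
Solute in mixture 2 = 47% of 16 L = 16*47/100 = 188/25 L
Total solute = 21/100 + 188/25 = 773/100 L
Total volume = 3 + 16 = 19 L
Final concentration = 773/100/19 * 100 = 40.68%

40.68


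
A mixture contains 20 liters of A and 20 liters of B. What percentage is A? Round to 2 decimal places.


Volume of A = 20 L
Volume of B = 20 L
Total volume = 20 + 20 = 40 L
Percentage of A = (20/40) * 100
= 50.00%

50.00


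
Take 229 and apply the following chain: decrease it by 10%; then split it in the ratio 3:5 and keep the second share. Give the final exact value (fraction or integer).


Start with 229.
Step 1: Decrease by 10%: 229 * 90/100 = 2061/10
Step 2: Split 3:5, second share = 2061/10 * 5/8 = 2061/16
Final result = 2061/16

2061/16


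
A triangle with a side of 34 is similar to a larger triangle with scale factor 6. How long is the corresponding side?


Similar triangles have proportional sides
Scale factor = 6
Smaller side = 34
Corresponding larger side = 34 * 6
= 204

204


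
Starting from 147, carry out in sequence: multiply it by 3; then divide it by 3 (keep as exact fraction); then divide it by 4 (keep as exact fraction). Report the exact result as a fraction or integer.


Start with 147.
Step 1: Multiply by 3: 147 * 3 = 441
Step 2: Divide by 3: 441 / 3 = 147
Step 3: Divide by 4: 147 / 4 = 147/4
Final result = 147/4

147/4


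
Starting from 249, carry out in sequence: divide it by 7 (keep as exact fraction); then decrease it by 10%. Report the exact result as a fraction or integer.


Start with 249.
Step 1: Divide by 7: 249 / 7 = 249/7
Step 2: Decrease by 10%: 249/7 * 90/100 = 2241/70
Final result = 2241/70

2241/70


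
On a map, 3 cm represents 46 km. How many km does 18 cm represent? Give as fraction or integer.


Map scale: 3 cm = 46 km
Measured distance on map = 18 cm
Set up proportion: 18 * 46 / 3
= 828 / 3
= 276 km

276


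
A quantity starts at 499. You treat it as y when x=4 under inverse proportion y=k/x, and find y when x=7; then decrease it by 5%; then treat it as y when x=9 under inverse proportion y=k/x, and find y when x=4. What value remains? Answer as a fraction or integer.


Start with 499.
Step 1: Inverse prop: k = (499)*4; new y = k/7 = 499*4/7 = 1996/7
Step 2: Decrease by 5%: 1996/7 * 95/100 = 9481/35
Step 3: Inverse prop: k = (9481/35)*9; new y = k/4 = 9481/35*9/4 = 85329/140
Final result = 85329/140

85329/140


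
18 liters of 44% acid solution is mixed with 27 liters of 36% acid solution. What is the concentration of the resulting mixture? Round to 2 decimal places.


Solute in mixture 1 = 44% of 18 L = 18*44/100 = 198/25 L
Solute in mixture 2 = 36% of 27 L = 27*36/100 = 243/25 L
Total solute = 198/25 + 243/25 = 441/25 L
Total volume = 18 + 27 = 45 L
Final concentration = 441/25/45 * 100 = 39.20%

39.20


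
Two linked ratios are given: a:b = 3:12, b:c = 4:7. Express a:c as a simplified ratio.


Given a:b = 3:12 and b:c = 4:7
Make b consistent. Multiply first ratio by 4: a:b = 12:48
Multiply second ratio by 12: b:c = 48:84
Now b = 48 in both, so a:b:c = 12:48:84
Therefore a:c = 12:84
Simplify by GCD: a:c = 1:7

1:7


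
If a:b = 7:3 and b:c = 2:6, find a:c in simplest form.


Given a:b = 7:3 and b:c = 2:6
Make b consistent. Multiply first ratio by 2: a:b = 14:6
Multiply second ratio by 3: b:c = 6:18
Now b = 6 in both, so a:b:c = 14:6:18
Therefore a:c = 14:18
Simplify by GCD: a:c = 7:9

7:9


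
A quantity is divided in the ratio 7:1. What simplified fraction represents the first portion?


Total parts = 7 + 1 = 8
First part fraction = 7/8
Simplify: 7/8 = 7/8

7/8


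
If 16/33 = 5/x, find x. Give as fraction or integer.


Setting up: 16/33 = 5/x
Cross multiply: 16 * x = 33 * 5
16x = 165
x = 165/16
x = 165/16

165/16


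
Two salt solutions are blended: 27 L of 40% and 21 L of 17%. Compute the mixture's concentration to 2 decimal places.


Solute in mixture 1 = 40% of 27 L = 27*40/100 = 54/5 L
Solute in mixture 2 = 17% of 21 L = 21*17/100 = 357/100 L
Total solute = 54/5 + 357/100 = 1437/100 L
Total volume = 27 + 21 = 48 L
Final concentration = 1437/100/48 * 100 = 29.94%

29.94


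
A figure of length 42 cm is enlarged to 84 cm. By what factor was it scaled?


Original length = 42 cm
Scaled length = 84 cm
Scale factor = 84 / 42
= 2

2


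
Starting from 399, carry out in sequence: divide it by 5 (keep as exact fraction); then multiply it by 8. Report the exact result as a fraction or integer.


Start with 399.
Step 1: Divide by 5: 399 / 5 = 399/5
Step 2: Multiply by 8: 399/5 * 8 = 3192/5
Final result = 3192/5

3192/5


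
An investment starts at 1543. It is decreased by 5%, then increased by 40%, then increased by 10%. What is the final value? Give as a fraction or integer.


Start: 1543
Step 1: decrease by 5% => multiply by 95/100
  1543 * 95/100 = 29317/20
Step 2: increase by 40% => multiply by 140/100
  29317/20 * 140/100 = 205219/100
Step 3: increase by 10% => multiply by 110/100
  205219/100 * 110/100 = 2257409/1000
Final value = 2257409/1000

2257409/1000


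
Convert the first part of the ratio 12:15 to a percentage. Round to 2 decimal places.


Total parts = 12 + 15 = 27
First part fraction = 12/27
Percentage = (12/27) * 100
= 0.444444 * 100
= 44.44%

44.44


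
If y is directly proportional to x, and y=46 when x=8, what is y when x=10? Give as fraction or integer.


Direct proportion: y = kx
Find k: k = 46/8 = 23/4
Compute y at x=10: y = 23/4 * 10
y = 115/2

115/2


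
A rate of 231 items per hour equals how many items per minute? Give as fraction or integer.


Converting from per hour to per minute
Rate = 231 items per hour
Divide by 60: 231/60
= 77/20 items per minute

77/20


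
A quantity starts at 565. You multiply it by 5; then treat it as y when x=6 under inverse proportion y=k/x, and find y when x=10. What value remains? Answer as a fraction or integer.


Start with 565.
Step 1: Multiply by 5: 565 * 5 = 2825
Step 2: Inverse prop: k = (2825)*6; new y = k/10 = 2825*6/10 = 1695
Final result = 1695

1695


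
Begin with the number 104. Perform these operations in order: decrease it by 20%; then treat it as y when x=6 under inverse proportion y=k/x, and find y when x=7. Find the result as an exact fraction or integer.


Start with 104.
Step 1: Decrease by 20%: 104 * 80/100 = 416/5
Step 2: Inverse prop: k = (416/5)*6; new y = k/7 = 416/5*6/7 = 2496/35
Final result = 2496/35

2496/35


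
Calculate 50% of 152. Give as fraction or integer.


Compute 50% of 152
Convert percentage: 50% = 50/100
Multiply: 152 * 50/100
= 7600/100
= 76

76


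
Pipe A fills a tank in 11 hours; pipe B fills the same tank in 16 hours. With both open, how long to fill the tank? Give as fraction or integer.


Rate of A = 1/11 job per hour
Rate of B = 1/16 job per hour
Combined rate = 1/11 + 1/16
Find common denominator: (16 + 11)/(11*16) = 27/176
Combined rate = 27/176 job per hour
Time together = 1 / (27/176) = 176/27 hours

176/27


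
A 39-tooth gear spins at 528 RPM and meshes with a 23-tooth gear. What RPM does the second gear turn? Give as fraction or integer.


Gear ratio: teeth_A * RPM_A = teeth_B * RPM_B
39 * 528 = 23 * RPM_B
20592 = 23 * RPM_B
RPM_B = 20592 / 23
RPM_B = 20592/23

20592/23


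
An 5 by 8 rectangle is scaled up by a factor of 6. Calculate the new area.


Original dimensions: 5 x 8
Enlargement factor = 6
New width = 5 * 6 = 30
New height = 8 * 6 = 48
New area = 30 * 48 = 1440

1440


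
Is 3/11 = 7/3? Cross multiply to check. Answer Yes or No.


Cross multiply to check 3/11 = 7/3
Left cross product: 3 * 3 = 9
Right cross product: 11 * 7 = 77
9 != 77
Not equal, so proportions differ => No

No


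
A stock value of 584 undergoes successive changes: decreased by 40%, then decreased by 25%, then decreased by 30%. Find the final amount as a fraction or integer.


Start: 584
Step 1: decrease by 40% => multiply by 60/100
  584 * 60/100 = 1752/5
Step 2: decrease by 25% => multiply by 75/100
  1752/5 * 75/100 = 1314/5
Step 3: decrease by 30% => multiply by 70/100
  1314/5 * 70/100 = 4599/25
Final value = 4599/25

4599/25


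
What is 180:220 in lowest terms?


Find GCD(180, 220)
GCD = 20
Divide both by 20: 180/20 = 9, 220/20 = 11
Simplified ratio = 9:11

9:11


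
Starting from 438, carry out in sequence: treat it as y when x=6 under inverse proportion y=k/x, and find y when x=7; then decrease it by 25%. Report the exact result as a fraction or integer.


Start with 438.
Step 1: Inverse prop: k = (438)*6; new y = k/7 = 438*6/7 = 2628/7
Step 2: Decrease by 25%: 2628/7 * 75/100 = 1971/7
Final result = 1971/7

1971/7


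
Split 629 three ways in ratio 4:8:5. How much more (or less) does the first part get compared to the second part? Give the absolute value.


Total parts = 4 + 8 + 5 = 17
Value per part = 629 / 17 = 37
Shares: 4*37=148, 8*37=296, 5*37=185
First share = 148, second share = 296
Difference = |148 - 296| = 148

148


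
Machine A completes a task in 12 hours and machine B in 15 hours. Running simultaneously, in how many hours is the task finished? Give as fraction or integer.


Rate of A = 1/12 job per hour
Rate of B = 1/15 job per hour
Combined rate = 1/12 + 1/15
Find common denominator: (15 + 12)/(12*15) = 27/180
Combined rate = 3/20 job per hour
Time together = 1 / (3/20) = 20/3 hours

20/3


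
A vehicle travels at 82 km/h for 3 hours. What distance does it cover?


Using distance = speed * time
Speed = 82 km/h
Time = 3 hours
Distance = 82 * 3
= 246 km

246


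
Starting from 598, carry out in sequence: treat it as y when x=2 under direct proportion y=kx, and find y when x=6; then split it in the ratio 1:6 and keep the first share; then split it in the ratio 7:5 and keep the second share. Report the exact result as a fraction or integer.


Start with 598.
Step 1: Direct prop: k = (598)/2; new y = k*6 = 598*6/2 = 1794
Step 2: Split 1:6, first share = 1794 * 1/7 = 1794/7
Step 3: Split 7:5, second share = 1794/7 * 5/12 = 1495/14
Final result = 1495/14

1495/14


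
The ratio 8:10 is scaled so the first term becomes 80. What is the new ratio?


Original ratio: 8:10
First term target: 80
Scale factor = 80 / 8 = 10
Multiply second term: 10 * 10 = 100
Equivalent ratio = 80:100

80:100


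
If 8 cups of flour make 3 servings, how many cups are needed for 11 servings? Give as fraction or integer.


Original: 8 cups for 3 servings
Target servings = 11
Scaling factor = 11/3
New amount = 8 * 11/3
= 88/3
= 88/3 cups

88/3


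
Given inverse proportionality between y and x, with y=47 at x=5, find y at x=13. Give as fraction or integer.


Inverse proportion: y = k/x
Find k: k = 5 * 47 = 235
Compute y at x=13: y = 235/13
y = 235/13

235/13


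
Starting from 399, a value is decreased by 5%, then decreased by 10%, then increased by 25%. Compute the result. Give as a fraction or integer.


Start: 399
Step 1: decrease by 5% => multiply by 95/100
  399 * 95/100 = 7581/20
Step 2: decrease by 10% => multiply by 90/100
  7581/20 * 90/100 = 68229/200
Step 3: increase by 25% => multiply by 125/100
  68229/200 * 125/100 = 68229/160
Final value = 68229/160

68229/160


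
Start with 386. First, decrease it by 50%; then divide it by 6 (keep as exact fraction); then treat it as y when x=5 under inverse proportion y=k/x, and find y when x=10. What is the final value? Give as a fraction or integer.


Start with 386.
Step 1: Decrease by 50%: 386 * 50/100 = 193
Step 2: Divide by 6: 193 / 6 = 193/6
Step 3: Inverse prop: k = (193/6)*5; new y = k/10 = 193/6*5/10 = 193/12
Final result = 193/12

193/12


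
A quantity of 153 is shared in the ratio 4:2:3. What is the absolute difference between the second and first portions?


Total parts = 4 + 2 + 3 = 9
Value per part = 153 / 9 = 17
Shares: 4*17=68, 2*17=34, 3*17=51
Second share = 34, first share = 68
Difference = |34 - 68| = 34

34


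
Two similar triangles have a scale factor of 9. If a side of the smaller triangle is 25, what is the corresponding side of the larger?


Similar triangles have proportional sides
Scale factor = 9
Smaller side = 25
Corresponding larger side = 25 * 9
= 225

225


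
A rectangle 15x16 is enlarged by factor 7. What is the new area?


Original dimensions: 15 x 16
Enlargement factor = 7
New width = 15 * 7 = 105
New height = 16 * 7 = 112
New area = 105 * 112 = 11760

11760


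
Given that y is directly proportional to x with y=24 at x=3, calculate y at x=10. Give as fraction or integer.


Direct proportion: y = kx
Find k: k = 24/3 = 8
Compute y at x=10: y = 8 * 10
y = 80

80


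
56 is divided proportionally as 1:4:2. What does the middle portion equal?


Ratio = 1:4:2
Total parts = 1 + 4 + 2 = 7
Value per part = 56 / 7 = 8
First share = 1 * 8 = 8
Middle share = 4 * 8 = 32
Third share = 2 * 8 = 16

32


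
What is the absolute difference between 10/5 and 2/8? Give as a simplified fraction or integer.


Simplify: 10/5 = 2 and 2/8 = 1/4
Find common denominator: LCD = 4
Convert: 8/4 and 1/4
Difference = |8 - 1|/4 = 7/4
Simplified = 7/4

7/4


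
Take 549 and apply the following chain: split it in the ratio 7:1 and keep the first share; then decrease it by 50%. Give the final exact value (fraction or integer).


Start with 549.
Step 1: Split 7:1, first share = 549 * 7/8 = 3843/8
Step 2: Decrease by 50%: 3843/8 * 50/100 = 3843/16
Final result = 3843/16

3843/16


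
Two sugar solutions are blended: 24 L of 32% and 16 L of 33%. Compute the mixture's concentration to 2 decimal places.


Solute in mixture 1 = 32% of 24 L = 24*32/100 = 192/25 L
Solute in mixture 2 = 33% of 16 L = 16*33/100 = 132/25 L
Total solute = 192/25 + 132/25 = 324/25 L
Total volume = 24 + 16 = 40 L
Final concentration = 324/25/40 * 100 = 32.40%

32.40


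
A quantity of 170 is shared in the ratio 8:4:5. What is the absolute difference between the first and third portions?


Total parts = 8 + 4 + 5 = 17
Value per part = 170 / 17 = 10
Shares: 8*10=80, 4*10=40, 5*10=50
First share = 80, third share = 50
Difference = |80 - 50| = 30

30


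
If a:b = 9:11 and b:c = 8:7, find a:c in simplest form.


Given a:b = 9:11 and b:c = 8:7
Make b consistent. Multiply first ratio by 8: a:b = 72:88
Multiply second ratio by 11: b:c = 88:77
Now b = 88 in both, so a:b:c = 72:88:77
Therefore a:c = 72:77
Simplify by GCD: a:c = 72:77

72:77


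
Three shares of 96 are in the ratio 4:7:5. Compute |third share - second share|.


Total parts = 4 + 7 + 5 = 16
Value per part = 96 / 16 = 6
Shares: 4*6=24, 7*6=42, 5*6=30
Third share = 30, second share = 42
Difference = |30 - 42| = 12

12


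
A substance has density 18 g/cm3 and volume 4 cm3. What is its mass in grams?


Using mass = density * volume
Density = 18 g/cm3
Volume = 4 cm3
Mass = 18 * 4
= 72 g

72


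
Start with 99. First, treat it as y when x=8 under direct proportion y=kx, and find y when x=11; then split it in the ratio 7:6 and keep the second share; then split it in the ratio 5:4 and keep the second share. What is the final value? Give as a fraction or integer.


Start with 99.
Step 1: Direct prop: k = (99)/8; new y = k*11 = 99*11/8 = 1089/8
Step 2: Split 7:6, second share = 1089/8 * 6/13 = 3267/52
Step 3: Split 5:4, second share = 3267/52 * 4/9 = 363/13
Final result = 363/13

363/13


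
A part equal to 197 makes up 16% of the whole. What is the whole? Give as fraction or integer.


Given: 197 is 16% of the whole
Set up: 197 = 16/100 * whole
whole = 197 * 100 / 16
whole = 19700 / 16
whole = 4925/4

4925/4


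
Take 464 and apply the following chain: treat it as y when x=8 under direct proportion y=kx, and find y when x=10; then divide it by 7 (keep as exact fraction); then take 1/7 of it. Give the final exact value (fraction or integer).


Start with 464.
Step 1: Direct prop: k = (464)/8; new y = k*10 = 464*10/8 = 580
Step 2: Divide by 7: 580 / 7 = 580/7
Step 3: Take 1/7: 580/7 * 1/7 = 580/49
Final result = 580/49

580/49


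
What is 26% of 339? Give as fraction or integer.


Compute 26% of 339
Convert percentage: 26% = 26/100
Multiply: 339 * 26/100
= 8814/100
= 4407/50

4407/50


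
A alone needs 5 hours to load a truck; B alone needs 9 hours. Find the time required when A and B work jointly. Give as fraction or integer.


Rate of A = 1/5 job per hour
Rate of B = 1/9 job per hour
Combined rate = 1/5 + 1/9
Find common denominator: (9 + 5)/(5*9) = 14/45
Combined rate = 14/45 job per hour
Time together = 1 / (14/45) = 45/14 hours

45/14


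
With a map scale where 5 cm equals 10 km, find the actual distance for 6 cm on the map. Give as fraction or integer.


Map scale: 5 cm = 10 km
Measured distance on map = 6 cm
Set up proportion: 6 * 10 / 5
= 60 / 5
= 12 km

12


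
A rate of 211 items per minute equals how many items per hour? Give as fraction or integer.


Converting from per minute to per hour
Rate = 211 items per minute
Multiply by 60: 211 * 60
= 12660 items per hour

12660


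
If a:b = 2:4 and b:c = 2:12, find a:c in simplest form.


Given a:b = 2:4 and b:c = 2:12
Make b consistent. Multiply first ratio by 2: a:b = 4:8
Multiply second ratio by 4: b:c = 8:48
Now b = 8 in both, so a:b:c = 4:8:48
Therefore a:c = 4:48
Simplify by GCD: a:c = 1:12

1:12


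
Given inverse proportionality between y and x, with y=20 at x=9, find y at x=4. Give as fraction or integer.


Inverse proportion: y = k/x
Find k: k = 9 * 20 = 180
Compute y at x=4: y = 180/4
y = 45

45


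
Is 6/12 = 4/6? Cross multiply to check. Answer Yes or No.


Cross multiply to check 6/12 = 4/6
Left cross product: 6 * 6 = 36
Right cross product: 12 * 4 = 48
36 != 48
Not equal, so proportions differ => No

No


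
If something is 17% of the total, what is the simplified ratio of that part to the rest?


Part = 17%, Remainder = 83%
Ratio = 17:83
GCD(17, 83) = 1
Simplify: 17:83 = 17:83

17:83


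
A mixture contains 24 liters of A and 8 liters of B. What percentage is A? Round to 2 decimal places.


Volume of A = 24 L
Volume of B = 8 L
Total volume = 24 + 8 = 32 L
Percentage of A = (24/32) * 100
= 75.00%

75.00


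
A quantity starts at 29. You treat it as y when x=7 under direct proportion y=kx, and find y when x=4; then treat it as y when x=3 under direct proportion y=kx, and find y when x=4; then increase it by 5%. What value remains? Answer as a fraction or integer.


Start with 29.
Step 1: Direct prop: k = (29)/7; new y = k*4 = 29*4/7 = 116/7
Step 2: Direct prop: k = (116/7)/3; new y = k*4 = 116/7*4/3 = 464/21
Step 3: Increase by 5%: 464/21 * 105/100 = 116/5
Final result = 116/5

116/5


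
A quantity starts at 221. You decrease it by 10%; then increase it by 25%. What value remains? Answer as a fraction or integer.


Start with 221.
Step 1: Decrease by 10%: 221 * 90/100 = 1989/10
Step 2: Increase by 25%: 1989/10 * 125/100 = 1989/8
Final result = 1989/8

1989/8


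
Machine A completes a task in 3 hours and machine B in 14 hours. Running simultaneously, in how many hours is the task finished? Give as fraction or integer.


Rate of A = 1/3 job per hour
Rate of B = 1/14 job per hour
Combined rate = 1/3 + 1/14
Find common denominator: (14 + 3)/(3*14) = 17/42
Combined rate = 17/42 job per hour
Time together = 1 / (17/42) = 42/17 hours

42/17


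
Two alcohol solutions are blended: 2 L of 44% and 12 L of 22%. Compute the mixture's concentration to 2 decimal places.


Solute in mixture 1 = 44% of 2 L = 2*44/100 = 22/25 L
Solute in mixture 2 = 22% of 12 L = 12*22/100 = 66/25 L
Total solute = 22/25 + 66/25 = 88/25 L
Total volume = 2 + 12 = 14 L
Final concentration = 88/25/14 * 100 = 25.14%

25.14


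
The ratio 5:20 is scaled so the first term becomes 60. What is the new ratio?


Original ratio: 5:20
First term target: 60
Scale factor = 60 / 5 = 12
Multiply second term: 20 * 12 = 240
Equivalent ratio = 60:240

60:240


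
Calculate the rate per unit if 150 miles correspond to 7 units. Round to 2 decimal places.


Total miles = 150
Number of units = 7
Unit rate = 150 / 7
= 21.43 miles per unit

21.43


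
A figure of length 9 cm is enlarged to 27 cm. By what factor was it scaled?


Original length = 9 cm
Scaled length = 27 cm
Scale factor = 27 / 9
= 3

3


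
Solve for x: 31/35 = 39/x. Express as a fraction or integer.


Setting up: 31/35 = 39/x
Cross multiply: 31 * x = 35 * 39
31x = 1365
x = 1365/31
x = 1365/31

1365/31


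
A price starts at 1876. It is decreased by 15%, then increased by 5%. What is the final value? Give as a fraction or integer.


Start: 1876
Step 1: decrease by 15% => multiply by 85/100
  1876 * 85/100 = 7973/5
Step 2: increase by 5% => multiply by 105/100
  7973/5 * 105/100 = 167433/100
Final value = 167433/100

167433/100


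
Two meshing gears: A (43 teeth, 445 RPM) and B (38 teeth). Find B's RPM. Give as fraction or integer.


Gear ratio: teeth_A * RPM_A = teeth_B * RPM_B
43 * 445 = 38 * RPM_B
19135 = 38 * RPM_B
RPM_B = 19135 / 38
RPM_B = 19135/38

19135/38


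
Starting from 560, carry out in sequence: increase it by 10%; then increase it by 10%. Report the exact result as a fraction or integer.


Start with 560.
Step 1: Increase by 10%: 560 * 110/100 = 616
Step 2: Increase by 10%: 616 * 110/100 = 3388/5
Final result = 3388/5

3388/5


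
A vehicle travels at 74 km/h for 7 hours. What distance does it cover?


Using distance = speed * time
Speed = 74 km/h
Time = 7 hours
Distance = 74 * 7
= 518 km

518


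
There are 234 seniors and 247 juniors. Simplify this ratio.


Find GCD(234, 247)
GCD = 13
Divide both by 13: 234/13 = 18, 247/13 = 19
Simplified ratio = 18:19

18:19


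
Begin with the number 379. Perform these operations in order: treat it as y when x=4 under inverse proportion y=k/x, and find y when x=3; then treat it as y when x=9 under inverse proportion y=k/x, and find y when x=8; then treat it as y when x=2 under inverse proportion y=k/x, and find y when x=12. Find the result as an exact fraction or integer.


Start with 379.
Step 1: Inverse prop: k = (379)*4; new y = k/3 = 379*4/3 = 1516/3
Step 2: Inverse prop: k = (1516/3)*9; new y = k/8 = 1516/3*9/8 = 1137/2
Step 3: Inverse prop: k = (1137/2)*2; new y = k/12 = 1137/2*2/12 = 379/4
Final result = 379/4

379/4


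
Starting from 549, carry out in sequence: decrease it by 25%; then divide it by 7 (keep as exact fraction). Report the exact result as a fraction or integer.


Start with 549.
Step 1: Decrease by 25%: 549 * 75/100 = 1647/4
Step 2: Divide by 7: 1647/4 / 7 = 1647/28
Final result = 1647/28

1647/28


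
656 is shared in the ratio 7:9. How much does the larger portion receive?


Total parts = 7 + 9 = 16
Value per part = 656 / 16 = 41
First share = 7 * 41 = 287
Second share = 9 * 41 = 369
Larger share = 369

369


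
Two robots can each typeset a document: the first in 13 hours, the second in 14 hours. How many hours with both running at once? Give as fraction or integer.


Rate of A = 1/13 job per hour
Rate of B = 1/14 job per hour
Combined rate = 1/13 + 1/14
Find common denominator: (14 + 13)/(13*14) = 27/182
Combined rate = 27/182 job per hour
Time together = 1 / (27/182) = 182/27 hours

182/27


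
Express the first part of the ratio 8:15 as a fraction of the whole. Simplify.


Total parts = 8 + 15 = 23
First part fraction = 8/23
Simplify: 8/23 = 8/23

8/23


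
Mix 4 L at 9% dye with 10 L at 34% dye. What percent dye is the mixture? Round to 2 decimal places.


Solute in mixture 1 = 9% of 4 L = 4*9/100 = 9/25 L
Solute in mixture 2 = 34% of 10 L = 10*34/100 = 17/5 L
Total solute = 9/25 + 17/5 = 94/25 L
Total volume = 4 + 10 = 14 L
Final concentration = 94/25/14 * 100 = 26.86%

26.86


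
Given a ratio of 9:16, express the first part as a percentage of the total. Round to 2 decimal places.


Total parts = 9 + 16 = 25
First part fraction = 9/25
Percentage = (9/25) * 100
= 0.36 * 100
= 36.00%

36.00


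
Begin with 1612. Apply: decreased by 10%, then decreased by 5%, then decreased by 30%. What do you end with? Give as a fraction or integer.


Start: 1612
Step 1: decrease by 10% => multiply by 90/100
  1612 * 90/100 = 7254/5
Step 2: decrease by 5% => multiply by 95/100
  7254/5 * 95/100 = 68913/50
Step 3: decrease by 30% => multiply by 70/100
  68913/50 * 70/100 = 482391/500
Final value = 482391/500

482391/500


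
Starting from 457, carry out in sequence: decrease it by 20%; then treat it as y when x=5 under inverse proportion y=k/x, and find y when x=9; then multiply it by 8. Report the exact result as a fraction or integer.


Start with 457.
Step 1: Decrease by 20%: 457 * 80/100 = 1828/5
Step 2: Inverse prop: k = (1828/5)*5; new y = k/9 = 1828/5*5/9 = 1828/9
Step 3: Multiply by 8: 1828/9 * 8 = 14624/9
Final result = 14624/9

14624/9


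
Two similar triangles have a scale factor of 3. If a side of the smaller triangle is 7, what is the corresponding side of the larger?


Similar triangles have proportional sides
Scale factor = 3
Smaller side = 7
Corresponding larger side = 7 * 3
= 21

21


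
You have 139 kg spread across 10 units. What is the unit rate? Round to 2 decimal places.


Total kg = 139
Number of units = 10
Unit rate = 139 / 10
= 13.90 kg per unit

13.90


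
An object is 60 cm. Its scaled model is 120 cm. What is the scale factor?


Original length = 60 cm
Scaled length = 120 cm
Scale factor = 120 / 60
= 2

2


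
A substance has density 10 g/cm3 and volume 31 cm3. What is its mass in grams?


Using mass = density * volume
Density = 10 g/cm3
Volume = 31 cm3
Mass = 10 * 31
= 310 g

310


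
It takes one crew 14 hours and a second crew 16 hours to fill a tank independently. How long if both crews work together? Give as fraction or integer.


Rate of A = 1/14 job per hour
Rate of B = 1/16 job per hour
Combined rate = 1/14 + 1/16
Find common denominator: (16 + 14)/(14*16) = 30/224
Combined rate = 15/112 job per hour
Time together = 1 / (15/112) = 112/15 hours

112/15


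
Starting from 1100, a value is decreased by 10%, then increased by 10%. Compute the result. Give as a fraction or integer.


Start: 1100
Step 1: decrease by 10% => multiply by 90/100
  1100 * 90/100 = 990
Step 2: increase by 10% => multiply by 110/100
  990 * 110/100 = 1089
Final value = 1089

1089


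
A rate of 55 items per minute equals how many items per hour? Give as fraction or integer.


Converting from per minute to per hour
Rate = 55 items per minute
Multiply by 60: 55 * 60
= 3300 items per hour

3300


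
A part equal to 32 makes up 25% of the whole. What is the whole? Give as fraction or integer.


Given: 32 is 25% of the whole
Set up: 32 = 25/100 * whole
whole = 32 * 100 / 25
whole = 3200 / 25
whole = 128

128


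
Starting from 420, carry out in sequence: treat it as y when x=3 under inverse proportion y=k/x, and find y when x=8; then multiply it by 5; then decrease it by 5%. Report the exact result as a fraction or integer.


Start with 420.
Step 1: Inverse prop: k = (420)*3; new y = k/8 = 420*3/8 = 315/2
Step 2: Multiply by 5: 315/2 * 5 = 1575/2
Step 3: Decrease by 5%: 1575/2 * 95/100 = 5985/8
Final result = 5985/8

5985/8


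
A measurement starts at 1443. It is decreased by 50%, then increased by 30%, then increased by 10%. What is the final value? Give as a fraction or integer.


Start: 1443
Step 1: decrease by 50% => multiply by 50/100
  1443 * 50/100 = 1443/2
Step 2: increase by 30% => multiply by 130/100
  1443/2 * 130/100 = 18759/20
Step 3: increase by 10% => multiply by 110/100
  18759/20 * 110/100 = 206349/200
Final value = 206349/200

206349/200


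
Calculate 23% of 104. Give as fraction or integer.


Compute 23% of 104
Convert percentage: 23% = 23/100
Multiply: 104 * 23/100
= 2392/100
= 598/25

598/25


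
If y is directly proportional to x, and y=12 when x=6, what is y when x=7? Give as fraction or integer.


Direct proportion: y = kx
Find k: k = 12/6 = 2
Compute y at x=7: y = 2 * 7
y = 14

14


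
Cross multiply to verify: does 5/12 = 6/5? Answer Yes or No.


Cross multiply to check 5/12 = 6/5
Left cross product: 5 * 5 = 25
Right cross product: 12 * 6 = 72
25 != 72
Not equal, so proportions differ => No

No


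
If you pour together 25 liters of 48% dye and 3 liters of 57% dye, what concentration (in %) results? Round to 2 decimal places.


Solute in mixture 1 = 48% of 25 L = 25*48/100 = 12 L
Solute in mixture 2 = 57% of 3 L = 3*57/100 = 171/100 L
Total solute = 12 + 171/100 = 1371/100 L
Total volume = 25 + 3 = 28 L
Final concentration = 1371/100/28 * 100 = 48.96%

48.96


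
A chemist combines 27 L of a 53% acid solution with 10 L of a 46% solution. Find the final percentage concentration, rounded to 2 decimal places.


Solute in mixture 1 = 53% of 27 L = 27*53/100 = 1431/100 L
Solute in mixture 2 = 46% of 10 L = 10*46/100 = 23/5 L
Total solute = 1431/100 + 23/5 = 1891/100 L
Total volume = 27 + 10 = 37 L
Final concentration = 1891/100/37 * 100 = 51.11%

51.11


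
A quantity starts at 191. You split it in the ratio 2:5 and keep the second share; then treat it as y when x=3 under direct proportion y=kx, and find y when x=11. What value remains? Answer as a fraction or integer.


Start with 191.
Step 1: Split 2:5, second share = 191 * 5/7 = 955/7
Step 2: Direct prop: k = (955/7)/3; new y = k*11 = 955/7*11/3 = 10505/21
Final result = 10505/21

10505/21


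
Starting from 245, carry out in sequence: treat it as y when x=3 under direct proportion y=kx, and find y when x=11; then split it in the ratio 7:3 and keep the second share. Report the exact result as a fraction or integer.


Start with 245.
Step 1: Direct prop: k = (245)/3; new y = k*11 = 245*11/3 = 2695/3
Step 2: Split 7:3, second share = 2695/3 * 3/10 = 539/2
Final result = 539/2

539/2


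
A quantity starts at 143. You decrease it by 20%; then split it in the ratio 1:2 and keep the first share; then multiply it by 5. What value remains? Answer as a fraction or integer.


Start with 143.
Step 1: Decrease by 20%: 143 * 80/100 = 572/5
Step 2: Split 1:2, first share = 572/5 * 1/3 = 572/15
Step 3: Multiply by 5: 572/15 * 5 = 572/3
Final result = 572/3

572/3


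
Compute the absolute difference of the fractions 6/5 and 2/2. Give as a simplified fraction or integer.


Simplify: 6/5 = 6/5 and 2/2 = 1
Find common denominator: LCD = 5
Convert: 6/5 and 5/5
Difference = |6 - 5|/5 = 1/5
Simplified = 1/5

1/5


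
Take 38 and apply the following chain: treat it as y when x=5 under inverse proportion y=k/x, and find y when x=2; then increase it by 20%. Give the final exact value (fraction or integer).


Start with 38.
Step 1: Inverse prop: k = (38)*5; new y = k/2 = 38*5/2 = 95
Step 2: Increase by 20%: 95 * 120/100 = 114
Final result = 114

114


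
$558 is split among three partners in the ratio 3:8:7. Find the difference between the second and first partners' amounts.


Total parts = 3 + 8 + 7 = 18
Value per part = 558 / 18 = 31
Shares: 3*31=93, 8*31=248, 7*31=217
Second share = 248, first share = 93
Difference = |248 - 93| = 155

155


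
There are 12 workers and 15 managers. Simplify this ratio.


Find GCD(12, 15)
GCD = 3
Divide both by 3: 12/3 = 4, 15/3 = 5
Simplified ratio = 4:5

4:5


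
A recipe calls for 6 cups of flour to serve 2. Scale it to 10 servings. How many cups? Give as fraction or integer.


Original: 6 cups for 2 servings
Target servings = 10
Scaling factor = 10/2
New amount = 6 * 10/2
= 60/2
= 30 cups

30


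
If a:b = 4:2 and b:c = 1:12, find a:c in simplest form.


Given a:b = 4:2 and b:c = 1:12
Make b consistent. Multiply first ratio by 1: a:b = 4:2
Multiply second ratio by 2: b:c = 2:24
Now b = 2 in both, so a:b:c = 4:2:24
Therefore a:c = 4:24
Simplify by GCD: a:c = 1:6

1:6


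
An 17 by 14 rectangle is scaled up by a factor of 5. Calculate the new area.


Original dimensions: 17 x 14
Enlargement factor = 5
New width = 17 * 5 = 85
New height = 14 * 5 = 70
New area = 85 * 70 = 5950

5950


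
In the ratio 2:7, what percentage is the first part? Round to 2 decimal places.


Total parts = 2 + 7 = 9
First part fraction = 2/9
Percentage = (2/9) * 100
= 0.222222 * 100
= 22.22%

22.22


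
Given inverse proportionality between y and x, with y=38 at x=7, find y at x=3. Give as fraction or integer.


Inverse proportion: y = k/x
Find k: k = 7 * 38 = 266
Compute y at x=3: y = 266/3
y = 266/3

266/3


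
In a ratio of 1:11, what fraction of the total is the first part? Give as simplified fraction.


Total parts = 1 + 11 = 12
First part fraction = 1/12
Simplify: 1/12 = 1/12

1/12


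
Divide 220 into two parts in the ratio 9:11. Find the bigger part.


Total parts = 9 + 11 = 20
Value per part = 220 / 20 = 11
First share = 9 * 11 = 99
Second share = 11 * 11 = 121
Larger share = 121

121


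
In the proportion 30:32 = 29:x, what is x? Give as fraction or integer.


Setting up: 30/32 = 29/x
Cross multiply: 30 * x = 32 * 29
30x = 928
x = 928/30
x = 464/15

464/15


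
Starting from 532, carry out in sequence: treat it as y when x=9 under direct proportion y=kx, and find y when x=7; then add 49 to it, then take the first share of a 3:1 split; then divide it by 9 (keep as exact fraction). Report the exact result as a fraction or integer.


Start with 532.
Step 1: Direct prop: k = (532)/9; new y = k*7 = 532*7/9 = 3724/9
Step 2: Add 49: 3724/9+49=4165/9; split 3:1 first = 4165/9*3/4 = 4165/12
Step 3: Divide by 9: 4165/12 / 9 = 4165/108
Final result = 4165/108

4165/108


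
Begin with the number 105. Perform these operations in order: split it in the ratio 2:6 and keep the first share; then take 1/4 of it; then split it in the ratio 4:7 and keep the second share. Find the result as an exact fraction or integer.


Start with 105.
Step 1: Split 2:6, first share = 105 * 2/8 = 105/4
Step 2: Take 1/4: 105/4 * 1/4 = 105/16
Step 3: Split 4:7, second share = 105/16 * 7/11 = 735/176
Final result = 735/176

735/176


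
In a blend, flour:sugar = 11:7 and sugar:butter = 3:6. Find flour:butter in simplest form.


Given a:b = 11:7 and b:c = 3:6
Make b consistent. Multiply first ratio by 3: a:b = 33:21
Multiply second ratio by 7: b:c = 21:42
Now b = 21 in both, so a:b:c = 33:21:42
Therefore a:c = 33:42
Simplify by GCD: a:c = 11:14

11:14


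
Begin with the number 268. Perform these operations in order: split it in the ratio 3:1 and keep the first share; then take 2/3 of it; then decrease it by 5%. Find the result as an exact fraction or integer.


Start with 268.
Step 1: Split 3:1, first share = 268 * 3/4 = 201
Step 2: Take 2/3: 201 * 2/3 = 134
Step 3: Decrease by 5%: 134 * 95/100 = 1273/10
Final result = 1273/10

1273/10


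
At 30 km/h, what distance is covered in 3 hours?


Using distance = speed * time
Speed = 30 km/h
Time = 3 hours
Distance = 30 * 3
= 90 km

90


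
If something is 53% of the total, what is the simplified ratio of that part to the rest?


Part = 53%, Remainder = 47%
Ratio = 53:47
GCD(53, 47) = 1
Simplify: 53:47 = 53:47

53:47


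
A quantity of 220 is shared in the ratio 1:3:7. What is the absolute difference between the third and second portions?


Total parts = 1 + 3 + 7 = 11
Value per part = 220 / 11 = 20
Shares: 1*20=20, 3*20=60, 7*20=140
Third share = 140, second share = 60
Difference = |140 - 60| = 80

80


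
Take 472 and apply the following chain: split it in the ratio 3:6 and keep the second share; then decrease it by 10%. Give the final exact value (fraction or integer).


Start with 472.
Step 1: Split 3:6, second share = 472 * 6/9 = 944/3
Step 2: Decrease by 10%: 944/3 * 90/100 = 1416/5
Final result = 1416/5

1416/5


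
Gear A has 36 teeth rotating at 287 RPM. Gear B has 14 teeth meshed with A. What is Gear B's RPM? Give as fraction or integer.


Gear ratio: teeth_A * RPM_A = teeth_B * RPM_B
36 * 287 = 14 * RPM_B
10332 = 14 * RPM_B
RPM_B = 10332 / 14
RPM_B = 738

738


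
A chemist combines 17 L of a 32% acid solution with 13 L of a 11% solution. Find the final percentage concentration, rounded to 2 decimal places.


Solute in mixture 1 = 32% of 17 L = 17*32/100 = 136/25 L
Solute in mixture 2 = 11% of 13 L = 13*11/100 = 143/100 L
Total solute = 136/25 + 143/100 = 687/100 L
Total volume = 17 + 13 = 30 L
Final concentration = 687/100/30 * 100 = 22.90%

22.90
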